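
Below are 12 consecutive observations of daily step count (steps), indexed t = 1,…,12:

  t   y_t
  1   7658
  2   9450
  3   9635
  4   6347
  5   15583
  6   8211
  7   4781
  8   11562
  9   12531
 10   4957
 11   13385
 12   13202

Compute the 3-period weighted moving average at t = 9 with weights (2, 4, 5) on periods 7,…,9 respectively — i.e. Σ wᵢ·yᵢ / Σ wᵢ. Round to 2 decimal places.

Weighted sum: 2·4781 + 4·11562 + 5·12531 = 9562 + 46248 + 62655 = 118465
Weight total: 2 + 4 + 5 = 11
WMA = 118465 / 11 = 10769.55

10769.55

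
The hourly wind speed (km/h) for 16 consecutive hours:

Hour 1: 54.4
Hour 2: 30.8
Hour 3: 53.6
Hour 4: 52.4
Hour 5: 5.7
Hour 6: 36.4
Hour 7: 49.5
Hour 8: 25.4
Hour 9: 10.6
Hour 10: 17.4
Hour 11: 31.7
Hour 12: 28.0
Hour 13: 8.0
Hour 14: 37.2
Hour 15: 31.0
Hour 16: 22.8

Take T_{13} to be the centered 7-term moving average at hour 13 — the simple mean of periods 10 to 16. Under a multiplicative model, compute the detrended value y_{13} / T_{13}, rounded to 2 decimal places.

Trend T_13 = (17.4 + 31.7 + 28.0 + 8.0 + 37.2 + 31.0 + 22.8) / 7 = 176.1/7 = 25.1571
Ratio to trend: 8.0 / 25.1571 = 0.32

0.32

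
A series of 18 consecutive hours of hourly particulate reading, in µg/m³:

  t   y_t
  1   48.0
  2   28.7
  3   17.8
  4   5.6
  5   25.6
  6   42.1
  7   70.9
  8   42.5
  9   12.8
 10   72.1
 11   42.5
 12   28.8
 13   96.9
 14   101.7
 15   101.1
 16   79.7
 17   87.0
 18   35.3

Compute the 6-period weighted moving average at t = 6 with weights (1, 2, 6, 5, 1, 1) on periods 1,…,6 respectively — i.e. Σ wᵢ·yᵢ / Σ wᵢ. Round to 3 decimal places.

Weighted sum: 1·48.0 + 2·28.7 + 6·17.8 + 5·5.6 + 1·25.6 + 1·42.1 = 48.0 + 57.4 + 106.8 + 28.0 + 25.6 + 42.1 = 307.9
Weight total: 1 + 2 + 6 + 5 + 1 + 1 = 16
WMA = 307.9 / 16 = 19.244

19.244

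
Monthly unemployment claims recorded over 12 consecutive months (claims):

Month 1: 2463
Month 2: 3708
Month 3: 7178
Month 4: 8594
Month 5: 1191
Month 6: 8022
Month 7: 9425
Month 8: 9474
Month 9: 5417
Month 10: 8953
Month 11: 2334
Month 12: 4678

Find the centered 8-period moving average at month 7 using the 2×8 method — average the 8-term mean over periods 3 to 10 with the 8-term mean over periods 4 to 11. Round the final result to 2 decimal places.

6979.00

Sum over 3–10: 7178 + 8594 + 1191 + 8022 + 9425 + 9474 + 5417 + 8953 = 58254
Sum over 4–11: 8594 + 1191 + 8022 + 9425 + 9474 + 5417 + 8953 + 2334 = 53410
CMA at t=7 = (58254 + 53410) / (2·8) = 111664 / 16 = 6979.00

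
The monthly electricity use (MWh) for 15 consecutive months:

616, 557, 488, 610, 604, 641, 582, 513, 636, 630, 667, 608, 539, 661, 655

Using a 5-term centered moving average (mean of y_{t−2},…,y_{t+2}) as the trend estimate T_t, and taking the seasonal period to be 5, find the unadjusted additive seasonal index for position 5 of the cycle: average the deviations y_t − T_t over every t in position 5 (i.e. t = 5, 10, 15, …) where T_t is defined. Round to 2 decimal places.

Season position 5 occurs at t = 5, 10 (where T_t is defined).
t=5: T_5 = 585.0000; y_5 − T_5 = 604 − 585.0000 = 19.0000
t=10: T_10 = 610.8000; y_10 − T_10 = 630 − 610.8000 = 19.2000
Mean deviation: (19.0000 + 19.2000) / 2 = 19.10

19.10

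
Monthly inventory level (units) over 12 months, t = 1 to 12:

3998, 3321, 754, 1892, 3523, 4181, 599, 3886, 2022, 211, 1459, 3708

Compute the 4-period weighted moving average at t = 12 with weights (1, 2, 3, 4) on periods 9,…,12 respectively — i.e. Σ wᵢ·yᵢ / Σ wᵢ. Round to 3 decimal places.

2165.300

Weighted sum: 1·2022 + 2·211 + 3·1459 + 4·3708 = 2022 + 422 + 4377 + 14832 = 21653
Weight total: 1 + 2 + 3 + 4 = 10
WMA = 21653 / 10 = 2165.300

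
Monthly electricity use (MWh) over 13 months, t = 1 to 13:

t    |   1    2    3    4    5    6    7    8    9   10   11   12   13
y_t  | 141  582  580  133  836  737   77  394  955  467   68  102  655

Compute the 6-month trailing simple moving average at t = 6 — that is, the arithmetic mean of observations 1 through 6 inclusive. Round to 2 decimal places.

501.50

Sum of periods 1–6: 141 + 582 + 580 + 133 + 836 + 737 = 3009
Divide by 6: 3009 / 6 = 501.50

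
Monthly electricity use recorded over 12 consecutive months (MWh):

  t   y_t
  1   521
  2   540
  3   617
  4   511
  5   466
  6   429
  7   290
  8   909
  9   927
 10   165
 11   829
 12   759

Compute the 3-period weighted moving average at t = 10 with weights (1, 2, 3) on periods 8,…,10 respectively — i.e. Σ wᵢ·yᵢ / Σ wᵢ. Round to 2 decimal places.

543.00

Weighted sum: 1·909 + 2·927 + 3·165 = 909 + 1854 + 495 = 3258
Weight total: 1 + 2 + 3 = 6
WMA = 3258 / 6 = 543.00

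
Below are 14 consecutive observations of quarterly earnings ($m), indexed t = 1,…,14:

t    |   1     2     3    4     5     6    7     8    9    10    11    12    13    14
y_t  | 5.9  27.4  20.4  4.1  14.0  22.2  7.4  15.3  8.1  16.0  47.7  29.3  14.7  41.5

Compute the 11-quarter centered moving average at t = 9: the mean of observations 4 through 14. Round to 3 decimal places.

Sum of periods 4–14: 4.1 + 14.0 + 22.2 + 7.4 + 15.3 + 8.1 + 16.0 + 47.7 + 29.3 + 14.7 + 41.5 = 220.3
Divide by 11: 220.3 / 11 = 20.027

20.027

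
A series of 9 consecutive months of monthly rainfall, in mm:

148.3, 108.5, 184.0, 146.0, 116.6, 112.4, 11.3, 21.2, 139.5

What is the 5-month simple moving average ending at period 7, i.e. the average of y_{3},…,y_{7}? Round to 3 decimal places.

114.060

Sum of periods 3–7: 184.0 + 146.0 + 116.6 + 112.4 + 11.3 = 570.3
Divide by 5: 570.3 / 5 = 114.060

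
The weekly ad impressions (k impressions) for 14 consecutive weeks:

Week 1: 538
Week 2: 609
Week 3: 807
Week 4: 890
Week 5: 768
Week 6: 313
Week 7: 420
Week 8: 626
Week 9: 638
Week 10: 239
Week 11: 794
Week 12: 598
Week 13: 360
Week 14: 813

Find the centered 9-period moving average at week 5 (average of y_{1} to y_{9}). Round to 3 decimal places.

623.222

Sum of periods 1–9: 538 + 609 + 807 + 890 + 768 + 313 + 420 + 626 + 638 = 5609
Divide by 9: 5609 / 9 = 623.222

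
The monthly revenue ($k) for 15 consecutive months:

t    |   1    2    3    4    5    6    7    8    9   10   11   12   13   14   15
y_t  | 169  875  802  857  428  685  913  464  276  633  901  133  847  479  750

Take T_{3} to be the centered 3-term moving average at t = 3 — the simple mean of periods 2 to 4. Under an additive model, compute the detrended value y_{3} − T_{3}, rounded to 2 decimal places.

Trend T_3 = (875 + 802 + 857) / 3 = 2534/3 = 844.6667
Detrended value: 802 − 844.6667 = -42.67

-42.67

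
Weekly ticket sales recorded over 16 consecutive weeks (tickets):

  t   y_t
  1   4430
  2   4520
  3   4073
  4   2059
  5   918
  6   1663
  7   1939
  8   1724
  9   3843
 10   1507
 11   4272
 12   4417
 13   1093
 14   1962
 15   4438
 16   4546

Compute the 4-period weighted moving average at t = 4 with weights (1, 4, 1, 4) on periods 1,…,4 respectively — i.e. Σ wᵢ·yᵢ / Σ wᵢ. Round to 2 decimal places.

Weighted sum: 1·4430 + 4·4520 + 1·4073 + 4·2059 = 4430 + 18080 + 4073 + 8236 = 34819
Weight total: 1 + 4 + 1 + 4 = 10
WMA = 34819 / 10 = 3481.90

3481.90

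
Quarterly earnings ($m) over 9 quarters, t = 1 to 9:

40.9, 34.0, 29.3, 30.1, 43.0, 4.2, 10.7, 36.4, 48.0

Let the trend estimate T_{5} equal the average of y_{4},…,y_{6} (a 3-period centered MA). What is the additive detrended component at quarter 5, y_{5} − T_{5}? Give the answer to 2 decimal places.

Trend T_5 = (30.1 + 43.0 + 4.2) / 3 = 77.3/3 = 25.7667
Detrended value: 43.0 − 25.7667 = 17.23

17.23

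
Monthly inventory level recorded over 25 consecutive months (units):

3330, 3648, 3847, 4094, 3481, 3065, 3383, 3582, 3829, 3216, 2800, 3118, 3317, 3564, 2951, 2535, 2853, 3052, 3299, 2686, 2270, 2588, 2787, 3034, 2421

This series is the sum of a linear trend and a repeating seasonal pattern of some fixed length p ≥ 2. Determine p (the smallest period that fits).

5

First differences y_{t+1} − y_t: 318, 199, 247, -613, -416, 318, 199, 247, -613, -416, 318, 199, …
The difference pattern repeats every 5 terms and not for any smaller step, so p = 5.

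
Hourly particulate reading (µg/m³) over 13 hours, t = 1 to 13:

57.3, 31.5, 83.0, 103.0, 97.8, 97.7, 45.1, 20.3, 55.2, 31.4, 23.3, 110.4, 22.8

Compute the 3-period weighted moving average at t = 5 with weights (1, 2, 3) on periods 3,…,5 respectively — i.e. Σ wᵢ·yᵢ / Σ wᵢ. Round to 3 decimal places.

97.067

Weighted sum: 1·83.0 + 2·103.0 + 3·97.8 = 83.0 + 206.0 + 293.4 = 582.4
Weight total: 1 + 2 + 3 = 6
WMA = 582.4 / 6 = 97.067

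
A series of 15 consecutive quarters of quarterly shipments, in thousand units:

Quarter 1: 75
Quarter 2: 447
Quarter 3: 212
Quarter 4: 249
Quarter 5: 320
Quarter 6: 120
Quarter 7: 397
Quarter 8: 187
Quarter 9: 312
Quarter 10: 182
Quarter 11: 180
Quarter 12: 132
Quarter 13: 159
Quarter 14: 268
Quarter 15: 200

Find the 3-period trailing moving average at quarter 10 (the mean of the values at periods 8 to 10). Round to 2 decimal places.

227.00

Sum of periods 8–10: 187 + 312 + 182 = 681
Divide by 3: 681 / 3 = 227.00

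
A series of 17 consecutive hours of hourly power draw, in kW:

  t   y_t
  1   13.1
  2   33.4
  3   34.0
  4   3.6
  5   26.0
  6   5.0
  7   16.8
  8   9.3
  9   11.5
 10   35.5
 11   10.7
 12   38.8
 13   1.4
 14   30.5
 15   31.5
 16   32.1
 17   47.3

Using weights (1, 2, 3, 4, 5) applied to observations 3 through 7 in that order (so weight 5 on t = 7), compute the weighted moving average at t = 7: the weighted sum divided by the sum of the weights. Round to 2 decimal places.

Weighted sum: 1·34.0 + 2·3.6 + 3·26.0 + 4·5.0 + 5·16.8 = 34.0 + 7.2 + 78.0 + 20.0 + 84.0 = 223.2
Weight total: 1 + 2 + 3 + 4 + 5 = 15
WMA = 223.2 / 15 = 14.88

14.88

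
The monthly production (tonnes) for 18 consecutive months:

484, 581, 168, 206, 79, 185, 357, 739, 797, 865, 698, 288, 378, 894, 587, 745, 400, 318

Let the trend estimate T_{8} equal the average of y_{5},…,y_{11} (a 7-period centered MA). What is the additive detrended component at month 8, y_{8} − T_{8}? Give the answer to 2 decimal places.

Trend T_8 = (79 + 185 + 357 + 739 + 797 + 865 + 698) / 7 = 3720/7 = 531.4286
Detrended value: 739 − 531.4286 = 207.57

207.57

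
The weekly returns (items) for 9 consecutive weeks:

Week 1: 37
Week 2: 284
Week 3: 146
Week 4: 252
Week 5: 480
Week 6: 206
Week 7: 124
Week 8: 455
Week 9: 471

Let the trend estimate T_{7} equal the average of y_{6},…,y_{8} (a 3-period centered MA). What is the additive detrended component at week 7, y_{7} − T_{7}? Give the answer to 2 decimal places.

Trend T_7 = (206 + 124 + 455) / 3 = 785/3 = 261.6667
Detrended value: 124 − 261.6667 = -137.67

-137.67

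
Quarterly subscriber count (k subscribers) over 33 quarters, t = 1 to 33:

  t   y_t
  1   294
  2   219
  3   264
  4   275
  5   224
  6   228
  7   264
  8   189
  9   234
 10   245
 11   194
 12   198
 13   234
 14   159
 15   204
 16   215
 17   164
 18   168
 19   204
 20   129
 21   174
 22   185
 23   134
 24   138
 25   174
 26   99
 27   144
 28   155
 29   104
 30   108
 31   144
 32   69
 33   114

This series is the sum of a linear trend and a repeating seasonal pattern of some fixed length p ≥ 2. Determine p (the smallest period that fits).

First differences y_{t+1} − y_t: -75, 45, 11, -51, 4, 36, -75, 45, 11, -51, 4, 36, -75, 45, …
The difference pattern repeats every 6 terms and not for any smaller step, so p = 6.

6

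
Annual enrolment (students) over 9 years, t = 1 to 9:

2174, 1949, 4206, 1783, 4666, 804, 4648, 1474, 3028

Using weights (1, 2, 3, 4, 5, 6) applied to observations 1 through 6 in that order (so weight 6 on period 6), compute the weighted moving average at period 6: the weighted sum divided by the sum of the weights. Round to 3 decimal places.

Weighted sum: 1·2174 + 2·1949 + 3·4206 + 4·1783 + 5·4666 + 6·804 = 2174 + 3898 + 12618 + 7132 + 23330 + 4824 = 53976
Weight total: 1 + 2 + 3 + 4 + 5 + 6 = 21
WMA = 53976 / 21 = 2570.286

2570.286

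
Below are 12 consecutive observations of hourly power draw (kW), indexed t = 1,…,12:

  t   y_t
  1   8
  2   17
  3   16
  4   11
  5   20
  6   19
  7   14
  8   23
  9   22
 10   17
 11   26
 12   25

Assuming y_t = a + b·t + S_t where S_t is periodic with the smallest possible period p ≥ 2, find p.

First differences y_{t+1} − y_t: 9, -1, -5, 9, -1, -5, 9, -1, …
The difference pattern repeats every 3 terms and not for any smaller step, so p = 3.

3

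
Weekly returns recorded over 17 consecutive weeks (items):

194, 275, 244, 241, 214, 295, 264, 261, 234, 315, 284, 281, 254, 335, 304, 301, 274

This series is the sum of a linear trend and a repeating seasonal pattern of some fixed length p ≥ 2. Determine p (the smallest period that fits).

First differences y_{t+1} − y_t: 81, -31, -3, -27, 81, -31, -3, -27, 81, -31, …
The difference pattern repeats every 4 terms and not for any smaller step, so p = 4.

4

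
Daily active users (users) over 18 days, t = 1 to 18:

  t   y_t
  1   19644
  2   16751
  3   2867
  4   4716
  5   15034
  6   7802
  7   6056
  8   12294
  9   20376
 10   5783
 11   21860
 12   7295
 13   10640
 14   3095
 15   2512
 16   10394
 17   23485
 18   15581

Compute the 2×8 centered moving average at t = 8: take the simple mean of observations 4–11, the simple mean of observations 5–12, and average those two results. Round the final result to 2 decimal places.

Sum over 4–11: 4716 + 15034 + 7802 + 6056 + 12294 + 20376 + 5783 + 21860 = 93921
Sum over 5–12: 15034 + 7802 + 6056 + 12294 + 20376 + 5783 + 21860 + 7295 = 96500
CMA at t=8 = (93921 + 96500) / (2·8) = 190421 / 16 = 11901.31

11901.31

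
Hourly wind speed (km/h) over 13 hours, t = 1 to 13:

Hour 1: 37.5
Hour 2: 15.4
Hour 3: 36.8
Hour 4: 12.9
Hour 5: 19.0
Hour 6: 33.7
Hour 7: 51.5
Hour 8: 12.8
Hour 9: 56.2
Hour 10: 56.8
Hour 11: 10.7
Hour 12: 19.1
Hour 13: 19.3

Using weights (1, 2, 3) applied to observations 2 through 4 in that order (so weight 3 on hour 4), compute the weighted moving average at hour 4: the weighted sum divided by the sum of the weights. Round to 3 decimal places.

Weighted sum: 1·15.4 + 2·36.8 + 3·12.9 = 15.4 + 73.6 + 38.7 = 127.7
Weight total: 1 + 2 + 3 = 6
WMA = 127.7 / 6 = 21.283

21.283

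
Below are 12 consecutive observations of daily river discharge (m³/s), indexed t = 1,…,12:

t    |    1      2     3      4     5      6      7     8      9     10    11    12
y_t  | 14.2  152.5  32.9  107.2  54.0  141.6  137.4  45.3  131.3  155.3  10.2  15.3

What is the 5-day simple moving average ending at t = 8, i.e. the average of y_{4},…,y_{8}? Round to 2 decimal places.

97.10

Sum of periods 4–8: 107.2 + 54.0 + 141.6 + 137.4 + 45.3 = 485.5
Divide by 5: 485.5 / 5 = 97.10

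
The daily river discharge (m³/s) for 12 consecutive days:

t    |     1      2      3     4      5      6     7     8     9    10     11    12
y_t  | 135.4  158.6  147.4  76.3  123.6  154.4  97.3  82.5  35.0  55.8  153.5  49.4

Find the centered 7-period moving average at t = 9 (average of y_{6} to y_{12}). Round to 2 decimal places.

89.70

Sum of periods 6–12: 154.4 + 97.3 + 82.5 + 35.0 + 55.8 + 153.5 + 49.4 = 627.9
Divide by 7: 627.9 / 7 = 89.70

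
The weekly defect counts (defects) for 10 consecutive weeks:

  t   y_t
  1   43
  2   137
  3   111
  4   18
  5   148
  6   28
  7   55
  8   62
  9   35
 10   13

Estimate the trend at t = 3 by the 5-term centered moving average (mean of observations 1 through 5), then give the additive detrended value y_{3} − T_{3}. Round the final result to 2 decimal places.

Trend T_3 = (43 + 137 + 111 + 18 + 148) / 5 = 457/5 = 91.4000
Detrended value: 111 − 91.4000 = 19.60

19.60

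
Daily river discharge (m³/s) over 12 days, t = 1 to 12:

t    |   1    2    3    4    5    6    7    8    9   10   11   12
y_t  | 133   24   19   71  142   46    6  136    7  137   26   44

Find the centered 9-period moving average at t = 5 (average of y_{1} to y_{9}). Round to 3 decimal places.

64.889

Sum of periods 1–9: 133 + 24 + 19 + 71 + 142 + 46 + 6 + 136 + 7 = 584
Divide by 9: 584 / 9 = 64.889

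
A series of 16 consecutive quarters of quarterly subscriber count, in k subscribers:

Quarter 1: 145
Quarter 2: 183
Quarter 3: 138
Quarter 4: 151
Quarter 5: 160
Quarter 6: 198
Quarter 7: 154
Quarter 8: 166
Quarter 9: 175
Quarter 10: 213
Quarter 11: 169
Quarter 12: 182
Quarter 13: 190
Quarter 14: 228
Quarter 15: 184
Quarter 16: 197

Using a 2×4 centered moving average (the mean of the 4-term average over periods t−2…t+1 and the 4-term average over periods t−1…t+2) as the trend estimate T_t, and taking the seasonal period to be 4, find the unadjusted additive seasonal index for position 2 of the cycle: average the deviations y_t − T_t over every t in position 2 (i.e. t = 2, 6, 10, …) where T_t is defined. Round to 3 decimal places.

30.250

Season position 2 occurs at t = 6, 10, 14 (where T_t is defined).
t=6: T_6 = 167.62500; y_6 − T_6 = 198 − 167.62500 = 30.37500
t=10: T_10 = 182.75000; y_10 − T_10 = 213 − 182.75000 = 30.25000
t=14: T_14 = 197.87500; y_14 − T_14 = 228 − 197.87500 = 30.12500
Mean deviation: (30.37500 + 30.25000 + 30.12500) / 3 = 30.250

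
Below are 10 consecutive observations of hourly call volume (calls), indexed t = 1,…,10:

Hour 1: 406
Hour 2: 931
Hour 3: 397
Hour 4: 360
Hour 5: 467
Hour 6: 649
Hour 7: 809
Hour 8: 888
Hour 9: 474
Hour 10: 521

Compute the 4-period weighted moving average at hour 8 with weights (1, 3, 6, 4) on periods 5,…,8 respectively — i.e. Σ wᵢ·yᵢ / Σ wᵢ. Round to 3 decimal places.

772.857

Weighted sum: 1·467 + 3·649 + 6·809 + 4·888 = 467 + 1947 + 4854 + 3552 = 10820
Weight total: 1 + 3 + 6 + 4 = 14
WMA = 10820 / 14 = 772.857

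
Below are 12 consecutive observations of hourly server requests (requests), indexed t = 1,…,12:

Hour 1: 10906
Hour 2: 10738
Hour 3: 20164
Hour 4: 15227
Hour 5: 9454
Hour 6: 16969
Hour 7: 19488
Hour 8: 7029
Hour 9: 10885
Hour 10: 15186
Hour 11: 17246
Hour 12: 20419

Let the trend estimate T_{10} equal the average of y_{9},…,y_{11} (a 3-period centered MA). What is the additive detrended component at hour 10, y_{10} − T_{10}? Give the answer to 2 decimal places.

Trend T_10 = (10885 + 15186 + 17246) / 3 = 43317/3 = 14439.0000
Detrended value: 15186 − 14439.0000 = 747.00

747.00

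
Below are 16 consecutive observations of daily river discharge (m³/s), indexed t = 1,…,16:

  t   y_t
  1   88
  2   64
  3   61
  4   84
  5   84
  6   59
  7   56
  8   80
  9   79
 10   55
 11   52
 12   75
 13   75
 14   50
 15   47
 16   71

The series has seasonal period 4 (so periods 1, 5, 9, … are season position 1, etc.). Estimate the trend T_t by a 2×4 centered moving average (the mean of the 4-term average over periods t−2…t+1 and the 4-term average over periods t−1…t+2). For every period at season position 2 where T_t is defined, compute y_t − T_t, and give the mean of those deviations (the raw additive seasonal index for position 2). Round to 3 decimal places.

Season position 2 occurs at t = 6, 10, 14 (where T_t is defined).
t=6: T_6 = 70.25000; y_6 − T_6 = 59 − 70.25000 = -11.25000
t=10: T_10 = 65.87500; y_10 − T_10 = 55 − 65.87500 = -10.87500
t=14: T_14 = 61.25000; y_14 − T_14 = 50 − 61.25000 = -11.25000
Mean deviation: (-11.25000 + -10.87500 + -11.25000) / 3 = -11.125

-11.125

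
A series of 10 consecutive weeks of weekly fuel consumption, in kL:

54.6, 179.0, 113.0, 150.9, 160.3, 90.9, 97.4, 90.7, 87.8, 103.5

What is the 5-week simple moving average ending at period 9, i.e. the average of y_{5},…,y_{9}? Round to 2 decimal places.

Sum of periods 5–9: 160.3 + 90.9 + 97.4 + 90.7 + 87.8 = 527.1
Divide by 5: 527.1 / 5 = 105.42

105.42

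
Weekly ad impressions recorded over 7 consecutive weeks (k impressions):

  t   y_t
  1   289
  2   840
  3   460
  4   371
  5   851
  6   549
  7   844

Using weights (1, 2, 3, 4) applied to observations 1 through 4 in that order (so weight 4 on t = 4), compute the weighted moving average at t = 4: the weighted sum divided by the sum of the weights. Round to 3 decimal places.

483.300

Weighted sum: 1·289 + 2·840 + 3·460 + 4·371 = 289 + 1680 + 1380 + 1484 = 4833
Weight total: 1 + 2 + 3 + 4 = 10
WMA = 4833 / 10 = 483.300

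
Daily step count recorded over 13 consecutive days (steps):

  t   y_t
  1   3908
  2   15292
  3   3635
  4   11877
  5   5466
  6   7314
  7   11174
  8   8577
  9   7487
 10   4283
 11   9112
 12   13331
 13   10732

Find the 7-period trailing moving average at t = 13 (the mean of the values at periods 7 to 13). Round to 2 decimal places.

9242.29

Sum of periods 7–13: 11174 + 8577 + 7487 + 4283 + 9112 + 13331 + 10732 = 64696
Divide by 7: 64696 / 7 = 9242.29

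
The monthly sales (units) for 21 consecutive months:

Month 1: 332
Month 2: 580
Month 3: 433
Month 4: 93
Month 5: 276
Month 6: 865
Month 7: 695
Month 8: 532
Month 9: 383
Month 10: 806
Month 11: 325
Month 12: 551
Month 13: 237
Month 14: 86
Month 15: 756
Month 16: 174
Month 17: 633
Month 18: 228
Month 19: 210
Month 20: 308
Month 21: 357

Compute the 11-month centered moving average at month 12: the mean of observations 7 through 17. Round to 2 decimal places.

470.73

Sum of periods 7–17: 695 + 532 + 383 + 806 + 325 + 551 + 237 + 86 + 756 + 174 + 633 = 5178
Divide by 11: 5178 / 11 = 470.73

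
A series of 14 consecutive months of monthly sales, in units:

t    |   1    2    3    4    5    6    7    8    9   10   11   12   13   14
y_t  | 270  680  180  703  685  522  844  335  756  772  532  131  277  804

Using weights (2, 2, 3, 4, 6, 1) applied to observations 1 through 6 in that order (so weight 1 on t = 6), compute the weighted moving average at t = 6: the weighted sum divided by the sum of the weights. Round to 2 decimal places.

549.11

Weighted sum: 2·270 + 2·680 + 3·180 + 4·703 + 6·685 + 1·522 = 540 + 1360 + 540 + 2812 + 4110 + 522 = 9884
Weight total: 2 + 2 + 3 + 4 + 6 + 1 = 18
WMA = 9884 / 18 = 549.11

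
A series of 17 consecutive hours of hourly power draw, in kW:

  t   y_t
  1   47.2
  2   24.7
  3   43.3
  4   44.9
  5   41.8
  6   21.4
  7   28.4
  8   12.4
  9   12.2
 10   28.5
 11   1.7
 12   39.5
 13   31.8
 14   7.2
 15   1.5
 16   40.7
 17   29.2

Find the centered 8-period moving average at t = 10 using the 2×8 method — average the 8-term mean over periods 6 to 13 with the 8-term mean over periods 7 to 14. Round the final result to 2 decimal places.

Sum over 6–13: 21.4 + 28.4 + 12.4 + 12.2 + 28.5 + 1.7 + 39.5 + 31.8 = 175.9
Sum over 7–14: 28.4 + 12.4 + 12.2 + 28.5 + 1.7 + 39.5 + 31.8 + 7.2 = 161.7
CMA at t=10 = (175.9 + 161.7) / (2·8) = 337.6 / 16 = 21.10

21.10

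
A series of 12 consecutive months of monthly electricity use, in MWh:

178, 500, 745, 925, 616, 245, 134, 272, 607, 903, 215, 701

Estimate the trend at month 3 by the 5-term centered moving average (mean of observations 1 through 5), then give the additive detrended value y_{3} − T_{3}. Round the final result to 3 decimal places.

152.200

Trend T_3 = (178 + 500 + 745 + 925 + 616) / 5 = 2964/5 = 592.80000
Detrended value: 745 − 592.80000 = 152.200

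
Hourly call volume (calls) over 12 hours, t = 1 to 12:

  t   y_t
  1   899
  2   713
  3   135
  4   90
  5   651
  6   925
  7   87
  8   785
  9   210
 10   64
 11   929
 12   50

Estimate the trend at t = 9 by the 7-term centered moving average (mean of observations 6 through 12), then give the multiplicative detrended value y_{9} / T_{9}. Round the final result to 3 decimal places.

Trend T_9 = (925 + 87 + 785 + 210 + 64 + 929 + 50) / 7 = 3050/7 = 435.71429
Ratio to trend: 210 / 435.71429 = 0.482

0.482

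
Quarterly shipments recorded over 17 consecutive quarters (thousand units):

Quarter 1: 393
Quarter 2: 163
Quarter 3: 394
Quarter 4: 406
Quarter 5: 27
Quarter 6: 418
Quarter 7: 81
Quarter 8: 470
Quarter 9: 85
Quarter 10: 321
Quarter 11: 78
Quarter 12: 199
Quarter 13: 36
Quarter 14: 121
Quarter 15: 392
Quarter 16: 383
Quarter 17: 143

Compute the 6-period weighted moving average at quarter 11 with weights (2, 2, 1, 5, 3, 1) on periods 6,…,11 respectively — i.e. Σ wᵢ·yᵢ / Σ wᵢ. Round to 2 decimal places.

Weighted sum: 2·418 + 2·81 + 1·470 + 5·85 + 3·321 + 1·78 = 836 + 162 + 470 + 425 + 963 + 78 = 2934
Weight total: 2 + 2 + 1 + 5 + 3 + 1 = 14
WMA = 2934 / 14 = 209.57

209.57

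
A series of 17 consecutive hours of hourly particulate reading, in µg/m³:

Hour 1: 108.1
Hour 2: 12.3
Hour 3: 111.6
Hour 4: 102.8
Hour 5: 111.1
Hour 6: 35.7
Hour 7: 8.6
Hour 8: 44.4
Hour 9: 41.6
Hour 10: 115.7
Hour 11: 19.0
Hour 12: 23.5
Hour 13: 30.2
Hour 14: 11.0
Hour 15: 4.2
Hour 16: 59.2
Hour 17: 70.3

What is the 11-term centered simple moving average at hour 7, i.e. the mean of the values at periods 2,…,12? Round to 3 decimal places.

56.936

Sum of periods 2–12: 12.3 + 111.6 + 102.8 + 111.1 + 35.7 + 8.6 + 44.4 + 41.6 + 115.7 + 19.0 + 23.5 = 626.3
Divide by 11: 626.3 / 11 = 56.936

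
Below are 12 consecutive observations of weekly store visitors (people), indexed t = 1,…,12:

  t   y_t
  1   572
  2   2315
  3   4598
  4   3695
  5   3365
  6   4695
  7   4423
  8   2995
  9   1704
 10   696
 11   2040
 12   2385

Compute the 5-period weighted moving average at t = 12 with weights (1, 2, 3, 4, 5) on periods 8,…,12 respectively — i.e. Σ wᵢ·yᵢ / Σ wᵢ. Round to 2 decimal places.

1905.07

Weighted sum: 1·2995 + 2·1704 + 3·696 + 4·2040 + 5·2385 = 2995 + 3408 + 2088 + 8160 + 11925 = 28576
Weight total: 1 + 2 + 3 + 4 + 5 = 15
WMA = 28576 / 15 = 1905.07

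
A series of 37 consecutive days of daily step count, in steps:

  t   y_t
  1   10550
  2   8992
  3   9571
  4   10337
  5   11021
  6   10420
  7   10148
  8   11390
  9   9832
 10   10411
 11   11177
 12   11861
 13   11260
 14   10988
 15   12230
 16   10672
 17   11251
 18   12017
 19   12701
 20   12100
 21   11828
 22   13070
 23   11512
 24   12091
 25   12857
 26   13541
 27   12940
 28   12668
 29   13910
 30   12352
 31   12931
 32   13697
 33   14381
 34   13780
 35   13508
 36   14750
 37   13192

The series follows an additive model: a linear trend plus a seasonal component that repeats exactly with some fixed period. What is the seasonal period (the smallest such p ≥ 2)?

7

First differences y_{t+1} − y_t: -1558, 579, 766, 684, -601, -272, 1242, -1558, 579, 766, 684, -601, -272, 1242, -1558, 579, …
The difference pattern repeats every 7 terms and not for any smaller step, so p = 7.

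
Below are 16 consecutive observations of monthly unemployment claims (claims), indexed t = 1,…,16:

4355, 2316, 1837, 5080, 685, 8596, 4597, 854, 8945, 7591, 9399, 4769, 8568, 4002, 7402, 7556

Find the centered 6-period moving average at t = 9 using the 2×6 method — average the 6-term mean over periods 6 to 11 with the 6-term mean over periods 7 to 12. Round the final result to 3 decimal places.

6344.750

Sum over 6–11: 8596 + 4597 + 854 + 8945 + 7591 + 9399 = 39982
Sum over 7–12: 4597 + 854 + 8945 + 7591 + 9399 + 4769 = 36155
CMA at t=9 = (39982 + 36155) / (2·6) = 76137 / 12 = 6344.750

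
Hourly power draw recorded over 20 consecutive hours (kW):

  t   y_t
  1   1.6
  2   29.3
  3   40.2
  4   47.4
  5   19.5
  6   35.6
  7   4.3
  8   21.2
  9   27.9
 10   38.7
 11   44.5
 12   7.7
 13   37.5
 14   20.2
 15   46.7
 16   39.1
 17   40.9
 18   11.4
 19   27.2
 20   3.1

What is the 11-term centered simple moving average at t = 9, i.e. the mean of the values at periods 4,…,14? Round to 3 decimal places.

Sum of periods 4–14: 47.4 + 19.5 + 35.6 + 4.3 + 21.2 + 27.9 + 38.7 + 44.5 + 7.7 + 37.5 + 20.2 = 304.5
Divide by 11: 304.5 / 11 = 27.682

27.682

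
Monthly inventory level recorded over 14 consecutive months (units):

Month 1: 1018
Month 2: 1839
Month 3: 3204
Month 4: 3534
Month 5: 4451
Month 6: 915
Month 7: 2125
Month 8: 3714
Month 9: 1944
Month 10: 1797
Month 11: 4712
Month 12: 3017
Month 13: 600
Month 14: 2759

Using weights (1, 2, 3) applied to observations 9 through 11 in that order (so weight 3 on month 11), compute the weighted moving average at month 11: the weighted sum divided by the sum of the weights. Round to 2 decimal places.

Weighted sum: 1·1944 + 2·1797 + 3·4712 = 1944 + 3594 + 14136 = 19674
Weight total: 1 + 2 + 3 = 6
WMA = 19674 / 6 = 3279.00

3279.00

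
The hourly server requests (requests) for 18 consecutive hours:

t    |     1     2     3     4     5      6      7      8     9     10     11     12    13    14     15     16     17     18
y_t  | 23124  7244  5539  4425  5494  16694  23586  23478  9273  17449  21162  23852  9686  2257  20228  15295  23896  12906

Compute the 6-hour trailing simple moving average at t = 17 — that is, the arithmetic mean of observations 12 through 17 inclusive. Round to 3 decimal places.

15869.000

Sum of periods 12–17: 23852 + 9686 + 2257 + 20228 + 15295 + 23896 = 95214
Divide by 6: 95214 / 6 = 15869.000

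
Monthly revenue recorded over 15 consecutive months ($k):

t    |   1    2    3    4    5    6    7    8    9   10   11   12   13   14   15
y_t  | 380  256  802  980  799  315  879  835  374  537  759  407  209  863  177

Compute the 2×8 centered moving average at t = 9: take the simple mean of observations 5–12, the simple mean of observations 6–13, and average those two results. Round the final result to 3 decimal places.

576.250

Sum over 5–12: 799 + 315 + 879 + 835 + 374 + 537 + 759 + 407 = 4905
Sum over 6–13: 315 + 879 + 835 + 374 + 537 + 759 + 407 + 209 = 4315
CMA at t=9 = (4905 + 4315) / (2·8) = 9220 / 16 = 576.250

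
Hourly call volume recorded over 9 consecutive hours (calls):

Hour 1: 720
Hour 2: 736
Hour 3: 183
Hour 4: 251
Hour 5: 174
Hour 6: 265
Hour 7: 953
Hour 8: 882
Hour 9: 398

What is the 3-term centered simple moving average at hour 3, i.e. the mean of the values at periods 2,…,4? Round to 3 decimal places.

390.000

Sum of periods 2–4: 736 + 183 + 251 = 1170
Divide by 3: 1170 / 3 = 390.000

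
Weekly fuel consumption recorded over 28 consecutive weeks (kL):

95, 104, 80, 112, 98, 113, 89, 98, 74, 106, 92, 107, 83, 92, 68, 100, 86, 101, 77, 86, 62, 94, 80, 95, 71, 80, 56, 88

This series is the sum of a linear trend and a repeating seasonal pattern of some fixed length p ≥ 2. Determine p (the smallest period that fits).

First differences y_{t+1} − y_t: 9, -24, 32, -14, 15, -24, 9, -24, 32, -14, 15, -24, 9, -24, …
The difference pattern repeats every 6 terms and not for any smaller step, so p = 6.

6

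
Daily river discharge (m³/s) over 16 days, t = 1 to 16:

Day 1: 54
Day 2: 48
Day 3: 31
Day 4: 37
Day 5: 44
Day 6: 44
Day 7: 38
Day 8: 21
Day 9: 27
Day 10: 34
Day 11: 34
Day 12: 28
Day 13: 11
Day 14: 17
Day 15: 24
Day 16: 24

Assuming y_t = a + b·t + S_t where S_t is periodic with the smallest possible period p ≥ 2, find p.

First differences y_{t+1} − y_t: -6, -17, 6, 7, 0, -6, -17, 6, 7, 0, -6, -17, …
The difference pattern repeats every 5 terms and not for any smaller step, so p = 5.

5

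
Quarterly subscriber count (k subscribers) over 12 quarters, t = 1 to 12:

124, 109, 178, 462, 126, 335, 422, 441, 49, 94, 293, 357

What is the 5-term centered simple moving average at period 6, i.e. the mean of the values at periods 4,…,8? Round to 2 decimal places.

Sum of periods 4–8: 462 + 126 + 335 + 422 + 441 = 1786
Divide by 5: 1786 / 5 = 357.20

357.20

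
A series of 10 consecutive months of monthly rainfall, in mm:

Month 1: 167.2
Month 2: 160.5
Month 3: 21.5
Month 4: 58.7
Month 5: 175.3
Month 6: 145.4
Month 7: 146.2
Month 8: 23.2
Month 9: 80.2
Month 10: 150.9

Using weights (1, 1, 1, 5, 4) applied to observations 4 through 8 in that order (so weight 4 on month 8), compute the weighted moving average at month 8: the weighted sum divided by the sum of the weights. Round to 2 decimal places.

Weighted sum: 1·58.7 + 1·175.3 + 1·145.4 + 5·146.2 + 4·23.2 = 58.7 + 175.3 + 145.4 + 731.0 + 92.8 = 1203.2
Weight total: 1 + 1 + 1 + 5 + 4 = 12
WMA = 1203.2 / 12 = 100.27

100.27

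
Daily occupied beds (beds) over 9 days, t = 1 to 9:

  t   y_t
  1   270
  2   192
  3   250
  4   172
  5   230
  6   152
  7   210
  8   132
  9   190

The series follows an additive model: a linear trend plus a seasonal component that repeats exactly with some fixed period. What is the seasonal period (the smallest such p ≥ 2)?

First differences y_{t+1} − y_t: -78, 58, -78, 58, -78, 58, …
The difference pattern repeats every 2 terms and not for any smaller step, so p = 2.

2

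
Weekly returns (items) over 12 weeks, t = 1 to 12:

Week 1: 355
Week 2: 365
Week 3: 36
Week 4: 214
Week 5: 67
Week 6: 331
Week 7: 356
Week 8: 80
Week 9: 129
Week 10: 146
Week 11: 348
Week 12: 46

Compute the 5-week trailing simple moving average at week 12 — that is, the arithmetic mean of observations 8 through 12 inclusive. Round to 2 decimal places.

Sum of periods 8–12: 80 + 129 + 146 + 348 + 46 = 749
Divide by 5: 749 / 5 = 149.80

149.80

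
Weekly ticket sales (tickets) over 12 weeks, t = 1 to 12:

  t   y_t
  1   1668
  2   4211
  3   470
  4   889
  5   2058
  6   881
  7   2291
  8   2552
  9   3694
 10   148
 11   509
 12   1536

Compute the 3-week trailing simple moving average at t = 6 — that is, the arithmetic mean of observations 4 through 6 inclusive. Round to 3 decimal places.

Sum of periods 4–6: 889 + 2058 + 881 = 3828
Divide by 3: 3828 / 3 = 1276.000

1276.000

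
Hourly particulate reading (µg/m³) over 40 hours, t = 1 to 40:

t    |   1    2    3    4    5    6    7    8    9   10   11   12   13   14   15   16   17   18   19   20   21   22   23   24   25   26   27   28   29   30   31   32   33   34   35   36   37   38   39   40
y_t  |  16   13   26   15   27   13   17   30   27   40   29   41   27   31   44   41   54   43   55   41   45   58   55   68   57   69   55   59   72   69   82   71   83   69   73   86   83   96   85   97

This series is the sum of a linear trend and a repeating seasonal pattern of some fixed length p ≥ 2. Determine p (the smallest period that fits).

First differences y_{t+1} − y_t: -3, 13, -11, 12, -14, 4, 13, -3, 13, -11, 12, -14, 4, 13, -3, 13, …
The difference pattern repeats every 7 terms and not for any smaller step, so p = 7.

7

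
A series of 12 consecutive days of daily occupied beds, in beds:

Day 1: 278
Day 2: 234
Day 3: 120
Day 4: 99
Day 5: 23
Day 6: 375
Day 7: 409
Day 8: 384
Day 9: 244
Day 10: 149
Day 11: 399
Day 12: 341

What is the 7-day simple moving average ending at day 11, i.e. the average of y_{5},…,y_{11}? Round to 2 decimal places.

283.29

Sum of periods 5–11: 23 + 375 + 409 + 384 + 244 + 149 + 399 = 1983
Divide by 7: 1983 / 7 = 283.29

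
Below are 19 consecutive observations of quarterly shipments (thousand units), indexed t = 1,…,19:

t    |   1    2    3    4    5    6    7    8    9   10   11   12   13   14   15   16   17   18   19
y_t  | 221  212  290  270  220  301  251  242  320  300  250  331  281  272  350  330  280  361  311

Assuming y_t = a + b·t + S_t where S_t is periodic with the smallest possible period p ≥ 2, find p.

First differences y_{t+1} − y_t: -9, 78, -20, -50, 81, -50, -9, 78, -20, -50, 81, -50, -9, 78, …
The difference pattern repeats every 6 terms and not for any smaller step, so p = 6.

6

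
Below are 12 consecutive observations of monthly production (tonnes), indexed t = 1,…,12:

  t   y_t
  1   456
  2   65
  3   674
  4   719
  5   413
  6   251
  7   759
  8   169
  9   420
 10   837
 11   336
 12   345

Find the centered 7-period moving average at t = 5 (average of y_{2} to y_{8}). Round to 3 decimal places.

Sum of periods 2–8: 65 + 674 + 719 + 413 + 251 + 759 + 169 = 3050
Divide by 7: 3050 / 7 = 435.714

435.714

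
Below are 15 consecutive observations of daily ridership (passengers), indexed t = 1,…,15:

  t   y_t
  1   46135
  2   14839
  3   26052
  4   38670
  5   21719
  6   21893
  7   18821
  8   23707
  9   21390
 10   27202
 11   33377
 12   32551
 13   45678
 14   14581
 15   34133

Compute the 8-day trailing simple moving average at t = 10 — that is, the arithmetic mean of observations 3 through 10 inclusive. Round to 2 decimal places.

24931.75

Sum of periods 3–10: 26052 + 38670 + 21719 + 21893 + 18821 + 23707 + 21390 + 27202 = 199454
Divide by 8: 199454 / 8 = 24931.75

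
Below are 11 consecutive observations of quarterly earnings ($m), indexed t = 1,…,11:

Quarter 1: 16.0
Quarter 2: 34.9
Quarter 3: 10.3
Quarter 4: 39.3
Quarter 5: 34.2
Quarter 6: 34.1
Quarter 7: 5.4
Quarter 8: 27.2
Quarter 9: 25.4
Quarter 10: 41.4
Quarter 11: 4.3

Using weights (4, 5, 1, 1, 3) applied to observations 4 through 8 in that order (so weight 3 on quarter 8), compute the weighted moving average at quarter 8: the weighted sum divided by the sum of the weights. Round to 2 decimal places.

32.09

Weighted sum: 4·39.3 + 5·34.2 + 1·34.1 + 1·5.4 + 3·27.2 = 157.2 + 171.0 + 34.1 + 5.4 + 81.6 = 449.3
Weight total: 4 + 5 + 1 + 1 + 3 = 14
WMA = 449.3 / 14 = 32.09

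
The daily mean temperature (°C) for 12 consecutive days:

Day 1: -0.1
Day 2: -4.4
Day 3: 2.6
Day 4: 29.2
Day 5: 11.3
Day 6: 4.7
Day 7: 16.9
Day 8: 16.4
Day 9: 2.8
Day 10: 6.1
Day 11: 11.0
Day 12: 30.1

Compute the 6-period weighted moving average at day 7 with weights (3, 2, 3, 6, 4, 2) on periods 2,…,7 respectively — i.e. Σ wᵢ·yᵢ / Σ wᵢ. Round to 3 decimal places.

Weighted sum: 3·-4.4 + 2·2.6 + 3·29.2 + 6·11.3 + 4·4.7 + 2·16.9 = -13.2 + 5.2 + 87.6 + 67.8 + 18.8 + 33.8 = 200.0
Weight total: 3 + 2 + 3 + 6 + 4 + 2 = 20
WMA = 200.0 / 20 = 10.000

10.000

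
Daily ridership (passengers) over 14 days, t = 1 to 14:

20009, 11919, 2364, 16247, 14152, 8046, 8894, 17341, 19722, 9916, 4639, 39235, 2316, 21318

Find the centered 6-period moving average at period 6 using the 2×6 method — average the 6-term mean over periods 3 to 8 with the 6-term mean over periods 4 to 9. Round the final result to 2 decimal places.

12620.50

Sum over 3–8: 2364 + 16247 + 14152 + 8046 + 8894 + 17341 = 67044
Sum over 4–9: 16247 + 14152 + 8046 + 8894 + 17341 + 19722 = 84402
CMA at t=6 = (67044 + 84402) / (2·6) = 151446 / 12 = 12620.50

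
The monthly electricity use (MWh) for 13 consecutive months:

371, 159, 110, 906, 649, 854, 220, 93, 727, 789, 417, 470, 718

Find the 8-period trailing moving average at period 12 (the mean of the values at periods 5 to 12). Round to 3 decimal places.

Sum of periods 5–12: 649 + 854 + 220 + 93 + 727 + 789 + 417 + 470 = 4219
Divide by 8: 4219 / 8 = 527.375

527.375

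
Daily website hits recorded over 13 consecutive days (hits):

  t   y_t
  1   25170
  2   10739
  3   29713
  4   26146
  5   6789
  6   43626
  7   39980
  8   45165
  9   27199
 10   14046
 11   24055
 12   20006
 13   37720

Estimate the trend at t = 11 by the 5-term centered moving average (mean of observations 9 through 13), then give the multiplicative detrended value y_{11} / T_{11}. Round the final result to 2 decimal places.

0.98

Trend T_11 = (27199 + 14046 + 24055 + 20006 + 37720) / 5 = 123026/5 = 24605.2000
Ratio to trend: 24055 / 24605.2000 = 0.98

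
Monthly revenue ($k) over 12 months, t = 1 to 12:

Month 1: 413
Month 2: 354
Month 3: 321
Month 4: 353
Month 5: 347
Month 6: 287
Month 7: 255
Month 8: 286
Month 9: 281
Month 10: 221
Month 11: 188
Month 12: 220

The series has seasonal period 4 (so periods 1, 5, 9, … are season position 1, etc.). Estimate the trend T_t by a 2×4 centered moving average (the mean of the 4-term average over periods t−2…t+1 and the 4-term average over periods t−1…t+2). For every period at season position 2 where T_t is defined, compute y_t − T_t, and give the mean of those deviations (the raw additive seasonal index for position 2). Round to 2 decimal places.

-14.94

Season position 2 occurs at t = 6, 10 (where T_t is defined).
t=6: T_6 = 302.1250; y_6 − T_6 = 287 − 302.1250 = -15.1250
t=10: T_10 = 235.7500; y_10 − T_10 = 221 − 235.7500 = -14.7500
Mean deviation: (-15.1250 + -14.7500) / 2 = -14.94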